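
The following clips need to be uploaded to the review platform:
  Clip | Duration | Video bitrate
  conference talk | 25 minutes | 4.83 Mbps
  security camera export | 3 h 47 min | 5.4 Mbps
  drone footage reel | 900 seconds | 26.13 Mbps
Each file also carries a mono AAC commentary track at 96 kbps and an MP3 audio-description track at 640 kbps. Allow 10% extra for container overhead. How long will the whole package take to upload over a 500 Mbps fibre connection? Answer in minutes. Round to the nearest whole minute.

4 minutes

Audio total: 96 + 640 = 736 kbps = 0.736 Mbps.
conference talk: 5.566 Mbps × 1500 s × 1.10 = 9183.9 Mb
security camera export: 6.136 Mbps × 13620 s × 1.10 = 91929.6 Mb
drone footage reel: 26.866 Mbps × 900 s × 1.10 = 26597.3 Mb
Total: 127710.8 Mb = 15963.8 MB.
At 500 Mbps: 127710.8 / 500 = 255 s ≈ 4.26 minutes.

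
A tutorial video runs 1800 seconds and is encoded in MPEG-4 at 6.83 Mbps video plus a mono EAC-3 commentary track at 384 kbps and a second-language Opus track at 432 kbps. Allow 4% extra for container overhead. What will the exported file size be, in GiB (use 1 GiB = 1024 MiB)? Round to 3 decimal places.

Audio total: 384 + 432 = 816 kbps = 0.816 Mbps.
Total bitrate: 6.83 + 0.816 = 7.646 Mbps.
Stream data: 7.646 Mbps × 1800 s = 13762.8 Mb.
With 4% container overhead: ×1.04.
14,313 Mb = 1,789,164,000 bytes ÷ 1,073,741,824 = 1.666 GiB.

1.666 GiB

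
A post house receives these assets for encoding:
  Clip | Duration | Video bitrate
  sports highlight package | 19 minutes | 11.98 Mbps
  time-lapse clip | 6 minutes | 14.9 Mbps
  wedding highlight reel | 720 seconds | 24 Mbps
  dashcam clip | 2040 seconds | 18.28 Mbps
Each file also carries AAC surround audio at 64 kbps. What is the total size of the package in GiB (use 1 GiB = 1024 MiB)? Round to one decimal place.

8.6 GiB

Audio: 64 kbps = 0.064 Mbps.
sports highlight package: 12.044 Mbps × 1140 s = 13730.2 Mb
time-lapse clip: 14.964 Mbps × 360 s = 5387.0 Mb
wedding highlight reel: 24.064 Mbps × 720 s = 17326.1 Mb
dashcam clip: 18.344 Mbps × 2040 s = 37421.8 Mb
Total: 73865.0 Mb = 9233.1 MB.
= 8.599 GiB.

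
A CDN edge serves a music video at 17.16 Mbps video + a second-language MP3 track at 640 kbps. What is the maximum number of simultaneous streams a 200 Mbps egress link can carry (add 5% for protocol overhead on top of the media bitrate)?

10

Audio: 640 kbps = 0.640 Mbps.
Per-viewer media rate: 17.800 Mbps.
On the wire with 5% overhead: 18.690 Mbps.
200 Mbps = 200.0 Mbps; 200.0 / 18.690 = 10.70 → 10 viewers.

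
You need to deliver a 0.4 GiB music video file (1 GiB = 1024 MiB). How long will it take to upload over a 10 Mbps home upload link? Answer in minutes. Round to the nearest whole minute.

File: 0.4 GiB = 3436.0 Mb.
At 10 Mbps: 3436.0 / 10 = 343.6 s ≈ 5.73 minutes.

6 minutes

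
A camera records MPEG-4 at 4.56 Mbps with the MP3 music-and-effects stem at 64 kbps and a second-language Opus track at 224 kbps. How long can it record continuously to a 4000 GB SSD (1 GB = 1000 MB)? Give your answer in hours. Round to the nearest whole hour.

Audio total: 64 + 224 = 288 kbps = 0.288 Mbps.
Total bitrate: 4.56 + 0.288 = 4.848 Mbps.
Capacity: 4000 GB = 32,000,000 Mb.
Recording time: 32,000,000 / 4.848 = 6,600,660 s ≈ 1,834 hours.

1834 hours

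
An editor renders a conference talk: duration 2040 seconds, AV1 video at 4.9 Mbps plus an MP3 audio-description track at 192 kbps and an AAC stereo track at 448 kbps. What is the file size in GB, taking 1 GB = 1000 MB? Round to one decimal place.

Audio total: 192 + 448 = 640 kbps = 0.640 Mbps.
Total bitrate: 4.9 + 0.640 = 5.540 Mbps.
Stream data: 5.540 Mbps × 2040 s = 11301.6 Mb.
11,302 Mb ÷ 8 = 1,413 MB → 1.413 GB.

1.4 GB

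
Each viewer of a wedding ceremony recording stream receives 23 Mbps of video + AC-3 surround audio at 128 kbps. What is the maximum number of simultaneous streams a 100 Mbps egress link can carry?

4

Audio: 128 kbps = 0.128 Mbps.
Per-viewer media rate: 23.128 Mbps.
100 Mbps = 100.0 Mbps; 100.0 / 23.128 = 4.32 → 4 viewers.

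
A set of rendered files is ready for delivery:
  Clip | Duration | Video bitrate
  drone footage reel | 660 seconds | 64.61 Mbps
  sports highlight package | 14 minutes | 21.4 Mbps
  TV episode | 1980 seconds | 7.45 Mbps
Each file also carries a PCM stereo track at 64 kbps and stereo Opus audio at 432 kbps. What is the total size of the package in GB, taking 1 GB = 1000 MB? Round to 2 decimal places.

9.64 GB

Audio total: 64 + 432 = 496 kbps = 0.496 Mbps.
drone footage reel: 65.106 Mbps × 660 s = 42970.0 Mb
sports highlight package: 21.896 Mbps × 840 s = 18392.6 Mb
TV episode: 7.946 Mbps × 1980 s = 15733.1 Mb
Total: 77095.7 Mb = 9637.0 MB.
= 9.637 GB.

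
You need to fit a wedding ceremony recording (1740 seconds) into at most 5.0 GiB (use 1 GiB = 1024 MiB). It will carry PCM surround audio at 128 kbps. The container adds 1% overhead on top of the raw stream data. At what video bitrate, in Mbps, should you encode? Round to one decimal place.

Budget: 5.0 GiB = 42949.7 Mb.
Stream payload after overhead: 42949.7 / 1.01 = 42524.4 Mb.
Total bitrate budget: 42524.4 Mb / 1740 s = 24.439 Mbps.
Audio: 128 kbps = 0.128 Mbps.
Video: 24.439 − 0.128 = 24.311 Mbps.

24.3 Mbps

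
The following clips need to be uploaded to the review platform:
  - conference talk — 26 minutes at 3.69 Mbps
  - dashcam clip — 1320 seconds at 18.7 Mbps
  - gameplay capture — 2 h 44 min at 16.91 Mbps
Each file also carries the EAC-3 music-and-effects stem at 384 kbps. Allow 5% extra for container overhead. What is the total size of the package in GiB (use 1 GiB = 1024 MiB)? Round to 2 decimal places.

Audio: 384 kbps = 0.384 Mbps.
conference talk: 4.074 Mbps × 1560 s × 1.05 = 6673.2 Mb
dashcam clip: 19.084 Mbps × 1320 s × 1.05 = 26450.4 Mb
gameplay capture: 17.294 Mbps × 9840 s × 1.05 = 178681.6 Mb
Total: 211805.2 Mb = 26475.7 MB.
= 24.66 GiB.

24.66 GiB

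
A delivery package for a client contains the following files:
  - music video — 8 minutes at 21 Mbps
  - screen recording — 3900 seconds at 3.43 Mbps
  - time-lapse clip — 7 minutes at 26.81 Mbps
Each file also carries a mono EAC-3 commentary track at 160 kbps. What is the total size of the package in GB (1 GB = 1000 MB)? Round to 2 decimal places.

Audio: 160 kbps = 0.160 Mbps.
music video: 21.160 Mbps × 480 s = 10156.8 Mb
screen recording: 3.590 Mbps × 3900 s = 14001.0 Mb
time-lapse clip: 26.970 Mbps × 420 s = 11327.4 Mb
Total: 35485.2 Mb = 4435.6 MB.
= 4.436 GB.

4.44 GB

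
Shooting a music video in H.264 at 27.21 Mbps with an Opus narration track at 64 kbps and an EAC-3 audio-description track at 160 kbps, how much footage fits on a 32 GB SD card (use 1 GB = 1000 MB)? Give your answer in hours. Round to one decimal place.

Audio total: 64 + 160 = 224 kbps = 0.224 Mbps.
Total bitrate: 27.21 + 0.224 = 27.434 Mbps.
Capacity: 32 GB = 256,000 Mb.
Recording time: 256,000 / 27.434 = 9,331 s ≈ 2.59 hours.

2.6 hours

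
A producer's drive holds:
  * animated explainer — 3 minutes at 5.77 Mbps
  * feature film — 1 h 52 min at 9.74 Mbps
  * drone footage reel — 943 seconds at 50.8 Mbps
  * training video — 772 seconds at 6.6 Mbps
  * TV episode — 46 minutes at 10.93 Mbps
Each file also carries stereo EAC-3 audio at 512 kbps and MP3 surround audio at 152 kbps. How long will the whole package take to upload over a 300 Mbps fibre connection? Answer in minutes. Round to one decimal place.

Audio total: 512 + 152 = 664 kbps = 0.664 Mbps.
animated explainer: 6.434 Mbps × 180 s = 1158.1 Mb
feature film: 10.404 Mbps × 6720 s = 69914.9 Mb
drone footage reel: 51.464 Mbps × 943 s = 48530.6 Mb
training video: 7.264 Mbps × 772 s = 5607.8 Mb
TV episode: 11.594 Mbps × 2760 s = 31999.4 Mb
Total: 157210.8 Mb = 19651.3 MB.
At 300 Mbps: 157210.8 / 300 = 524 s ≈ 8.73 minutes.

8.7 minutes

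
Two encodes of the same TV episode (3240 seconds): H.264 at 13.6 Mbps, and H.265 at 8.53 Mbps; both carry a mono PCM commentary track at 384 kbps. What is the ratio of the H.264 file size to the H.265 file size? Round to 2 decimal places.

1.57

Audio: 384 kbps = 0.384 Mbps.
H.264: 13.984 Mbps × 3240 s = 45308.2 Mb = 5.664 GB.
H.265: 8.914 Mbps × 3240 s = 28881.4 Mb = 3.610 GB.
Ratio: 5.664 / 3.610 = 1.569.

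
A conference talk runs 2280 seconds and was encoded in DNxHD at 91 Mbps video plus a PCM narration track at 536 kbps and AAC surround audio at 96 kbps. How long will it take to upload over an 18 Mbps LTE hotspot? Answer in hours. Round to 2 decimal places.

Audio total: 536 + 96 = 632 kbps = 0.632 Mbps.
Total bitrate: 91.632 Mbps.
File: 91.632 Mbps × 2280 s = 208921.0 Mb.
At 18 Mbps: 208921.0 / 18 = 11606.7 s ≈ 3.22 hours.

3.22 hours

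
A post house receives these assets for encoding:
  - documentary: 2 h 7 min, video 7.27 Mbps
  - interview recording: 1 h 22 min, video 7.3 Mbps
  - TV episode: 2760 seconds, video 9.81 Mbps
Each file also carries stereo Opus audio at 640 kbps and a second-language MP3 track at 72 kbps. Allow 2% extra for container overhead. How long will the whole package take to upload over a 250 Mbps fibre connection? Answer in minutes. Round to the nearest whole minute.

Audio total: 640 + 72 = 712 kbps = 0.712 Mbps.
documentary: 7.982 Mbps × 7620 s × 1.02 = 62039.3 Mb
interview recording: 8.012 Mbps × 4920 s × 1.02 = 40207.4 Mb
TV episode: 10.522 Mbps × 2760 s × 1.02 = 29621.5 Mb
Total: 131868.3 Mb = 16483.5 MB.
At 250 Mbps: 131868.3 / 250 = 527 s ≈ 8.79 minutes.

9 minutes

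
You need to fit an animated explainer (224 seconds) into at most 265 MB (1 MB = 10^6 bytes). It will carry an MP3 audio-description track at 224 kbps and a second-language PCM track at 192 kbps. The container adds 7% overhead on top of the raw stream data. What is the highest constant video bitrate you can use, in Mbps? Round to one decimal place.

Budget: 265 MB = 2120.0 Mb.
Stream payload after overhead: 2120.0 / 1.07 = 1981.3 Mb.
Total bitrate budget: 1981.3 Mb / 224 s = 8.845 Mbps.
Audio total: 224 + 192 = 416 kbps = 0.416 Mbps.
Video: 8.845 − 0.416 = 8.429 Mbps.

8.4 Mbps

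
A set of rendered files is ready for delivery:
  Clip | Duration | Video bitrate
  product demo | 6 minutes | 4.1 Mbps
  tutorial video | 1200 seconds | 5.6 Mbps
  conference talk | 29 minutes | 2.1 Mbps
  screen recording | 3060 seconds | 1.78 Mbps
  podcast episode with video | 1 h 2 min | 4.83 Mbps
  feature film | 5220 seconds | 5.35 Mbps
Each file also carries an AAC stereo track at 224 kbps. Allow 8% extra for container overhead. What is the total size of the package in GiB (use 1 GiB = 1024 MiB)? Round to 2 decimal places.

Audio: 224 kbps = 0.224 Mbps.
product demo: 4.324 Mbps × 360 s × 1.08 = 1681.2 Mb
tutorial video: 5.824 Mbps × 1200 s × 1.08 = 7547.9 Mb
conference talk: 2.324 Mbps × 1740 s × 1.08 = 4367.3 Mb
screen recording: 2.004 Mbps × 3060 s × 1.08 = 6622.8 Mb
podcast episode with video: 5.054 Mbps × 3720 s × 1.08 = 20305.0 Mb
feature film: 5.574 Mbps × 5220 s × 1.08 = 31424.0 Mb
Total: 71948.1 Mb = 8993.5 MB.
= 8.376 GiB.

8.38 GiB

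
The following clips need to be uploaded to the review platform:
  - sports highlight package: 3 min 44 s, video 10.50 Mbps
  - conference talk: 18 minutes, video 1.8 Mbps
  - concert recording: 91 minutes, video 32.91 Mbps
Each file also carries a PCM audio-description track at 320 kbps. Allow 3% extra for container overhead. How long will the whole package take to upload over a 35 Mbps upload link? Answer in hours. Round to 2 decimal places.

1.52 hours

Audio: 320 kbps = 0.320 Mbps.
sports highlight package: 10.820 Mbps × 224 s × 1.03 = 2496.4 Mb
conference talk: 2.120 Mbps × 1080 s × 1.03 = 2358.3 Mb
concert recording: 33.230 Mbps × 5460 s × 1.03 = 186878.9 Mb
Total: 191733.6 Mb = 23966.7 MB.
At 35 Mbps: 191733.6 / 35 = 5478 s ≈ 1.52 hours.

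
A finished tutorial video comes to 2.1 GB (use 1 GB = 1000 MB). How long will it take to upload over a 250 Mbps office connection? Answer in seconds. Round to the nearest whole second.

67 seconds

File: 2.1 GB = 16800.0 Mb.
At 250 Mbps: 16800.0 / 250 = 67.2 s ≈ 67.2 seconds.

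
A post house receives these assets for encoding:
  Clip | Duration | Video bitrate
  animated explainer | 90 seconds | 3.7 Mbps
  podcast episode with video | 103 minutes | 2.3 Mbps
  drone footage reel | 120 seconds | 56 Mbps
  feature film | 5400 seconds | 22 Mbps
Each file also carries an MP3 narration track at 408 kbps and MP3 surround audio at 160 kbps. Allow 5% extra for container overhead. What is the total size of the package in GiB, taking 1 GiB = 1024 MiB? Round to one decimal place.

Audio total: 408 + 160 = 568 kbps = 0.568 Mbps.
animated explainer: 4.268 Mbps × 90 s × 1.05 = 403.3 Mb
podcast episode with video: 2.868 Mbps × 6180 s × 1.05 = 18610.5 Mb
drone footage reel: 56.568 Mbps × 120 s × 1.05 = 7127.6 Mb
feature film: 22.568 Mbps × 5400 s × 1.05 = 127960.6 Mb
Total: 154101.9 Mb = 19262.7 MB.
= 17.94 GiB.

17.9 GiB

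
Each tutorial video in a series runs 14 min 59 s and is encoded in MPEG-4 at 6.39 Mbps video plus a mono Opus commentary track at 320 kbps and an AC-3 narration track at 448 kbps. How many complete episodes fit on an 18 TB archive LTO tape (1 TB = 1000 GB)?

22377

14 min 59 s = 899 s
Audio total: 320 + 448 = 768 kbps = 0.768 Mbps.
Total bitrate: 7.158 Mbps.
Per item: 7.158 Mbps × 899 s = 6,435 Mb = 804.4 MB.
Capacity: 18 TB = 144,000,000 Mb; 22377.48 items → 22377 complete.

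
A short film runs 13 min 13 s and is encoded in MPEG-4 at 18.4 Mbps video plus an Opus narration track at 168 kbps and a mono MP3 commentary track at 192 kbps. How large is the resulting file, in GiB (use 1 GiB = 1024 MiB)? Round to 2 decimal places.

1.73 GiB

13 min 13 s = 793 s
Audio total: 168 + 192 = 360 kbps = 0.360 Mbps.
Total bitrate: 18.4 + 0.360 = 18.760 Mbps.
Stream data: 18.760 Mbps × 793 s = 14876.7 Mb.
14,877 Mb = 1,859,585,000 bytes ÷ 1,073,741,824 = 1.732 GiB.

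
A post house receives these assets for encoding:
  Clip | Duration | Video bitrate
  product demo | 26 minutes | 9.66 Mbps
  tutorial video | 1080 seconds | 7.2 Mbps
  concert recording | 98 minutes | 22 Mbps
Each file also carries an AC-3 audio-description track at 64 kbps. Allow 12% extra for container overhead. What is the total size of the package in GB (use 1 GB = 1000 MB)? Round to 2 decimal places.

21.39 GB

Audio: 64 kbps = 0.064 Mbps.
product demo: 9.724 Mbps × 1560 s × 1.12 = 16989.8 Mb
tutorial video: 7.264 Mbps × 1080 s × 1.12 = 8786.5 Mb
concert recording: 22.064 Mbps × 5880 s × 1.12 = 145304.7 Mb
Total: 171081.0 Mb = 21385.1 MB.
= 21.39 GB.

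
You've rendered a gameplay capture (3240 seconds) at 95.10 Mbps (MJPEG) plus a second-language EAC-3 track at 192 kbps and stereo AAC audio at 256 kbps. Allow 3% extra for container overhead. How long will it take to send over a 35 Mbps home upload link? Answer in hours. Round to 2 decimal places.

Audio total: 192 + 256 = 448 kbps = 0.448 Mbps.
Total bitrate: 95.548 Mbps.
File: 95.548 Mbps × 3240 s = 309575.5 Mb.
With 3% container overhead: ×1.03. → 318862.8 Mb.
At 35 Mbps: 318862.8 / 35 = 9110.4 s ≈ 2.53 hours.

2.53 hours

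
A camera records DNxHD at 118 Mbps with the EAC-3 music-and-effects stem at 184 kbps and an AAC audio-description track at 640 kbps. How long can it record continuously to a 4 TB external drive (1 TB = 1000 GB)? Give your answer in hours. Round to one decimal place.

74.8 hours

Audio total: 184 + 640 = 824 kbps = 0.824 Mbps.
Total bitrate: 118 + 0.824 = 118.824 Mbps.
Capacity: 4 TB = 32,000,000 Mb.
Recording time: 32,000,000 / 118.824 = 269,306 s ≈ 74.8 hours.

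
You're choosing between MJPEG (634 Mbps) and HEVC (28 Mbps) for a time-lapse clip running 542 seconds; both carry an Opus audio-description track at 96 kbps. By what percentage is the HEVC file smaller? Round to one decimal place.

Audio: 96 kbps = 0.096 Mbps.
MJPEG: 634.096 Mbps × 542 s = 343680.0 Mb = 40.010 GiB.
HEVC: 28.096 Mbps × 542 s = 15228.0 Mb = 1.773 GiB.
Reduction: (1 − 1.773/40.010) × 100 = 95.57%.

95.6%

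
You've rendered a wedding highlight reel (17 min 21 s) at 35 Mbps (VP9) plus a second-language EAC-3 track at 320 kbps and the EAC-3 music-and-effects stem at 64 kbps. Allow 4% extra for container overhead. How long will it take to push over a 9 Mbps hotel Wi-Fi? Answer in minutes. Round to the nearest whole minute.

17 min 21 s = 1041 s
Audio total: 320 + 64 = 384 kbps = 0.384 Mbps.
Total bitrate: 35.384 Mbps.
File: 35.384 Mbps × 1041 s = 36834.7 Mb.
With 4% container overhead: ×1.04. → 38308.1 Mb.
At 9 Mbps: 38308.1 / 9 = 4256.5 s ≈ 70.9 minutes.

71 minutes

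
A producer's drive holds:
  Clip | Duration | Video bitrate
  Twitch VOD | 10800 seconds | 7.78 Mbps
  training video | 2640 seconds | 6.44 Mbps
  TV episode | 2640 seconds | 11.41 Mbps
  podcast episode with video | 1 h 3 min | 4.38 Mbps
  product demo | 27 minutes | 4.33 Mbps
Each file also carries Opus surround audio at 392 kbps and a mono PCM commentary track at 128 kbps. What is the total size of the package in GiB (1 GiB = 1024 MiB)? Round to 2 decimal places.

19.31 GiB

Audio total: 392 + 128 = 520 kbps = 0.520 Mbps.
Twitch VOD: 8.300 Mbps × 10800 s = 89640.0 Mb
training video: 6.960 Mbps × 2640 s = 18374.4 Mb
TV episode: 11.930 Mbps × 2640 s = 31495.2 Mb
podcast episode with video: 4.900 Mbps × 3780 s = 18522.0 Mb
product demo: 4.850 Mbps × 1620 s = 7857.0 Mb
Total: 165888.6 Mb = 20736.1 MB.
= 19.31 GiB.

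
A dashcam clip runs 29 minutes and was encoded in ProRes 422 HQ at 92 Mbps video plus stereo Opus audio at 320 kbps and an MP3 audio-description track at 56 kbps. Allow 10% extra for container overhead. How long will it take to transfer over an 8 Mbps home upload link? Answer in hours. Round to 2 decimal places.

6.14 hours

29 min = 1740 s
Audio total: 320 + 56 = 376 kbps = 0.376 Mbps.
Total bitrate: 92.376 Mbps.
File: 92.376 Mbps × 1740 s = 160734.2 Mb.
With 10% container overhead: ×1.10. → 176807.7 Mb.
At 8 Mbps: 176807.7 / 8 = 22101.0 s ≈ 6.14 hours.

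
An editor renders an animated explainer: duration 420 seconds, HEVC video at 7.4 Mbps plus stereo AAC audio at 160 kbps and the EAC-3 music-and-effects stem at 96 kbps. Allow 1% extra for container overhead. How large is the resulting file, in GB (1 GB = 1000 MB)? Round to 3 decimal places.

Audio total: 160 + 96 = 256 kbps = 0.256 Mbps.
Total bitrate: 7.4 + 0.256 = 7.656 Mbps.
Stream data: 7.656 Mbps × 420 s = 3215.5 Mb.
With 1% container overhead: ×1.01.
3,248 Mb ÷ 8 = 406.0 MB → 0.406 GB.

0.406 GB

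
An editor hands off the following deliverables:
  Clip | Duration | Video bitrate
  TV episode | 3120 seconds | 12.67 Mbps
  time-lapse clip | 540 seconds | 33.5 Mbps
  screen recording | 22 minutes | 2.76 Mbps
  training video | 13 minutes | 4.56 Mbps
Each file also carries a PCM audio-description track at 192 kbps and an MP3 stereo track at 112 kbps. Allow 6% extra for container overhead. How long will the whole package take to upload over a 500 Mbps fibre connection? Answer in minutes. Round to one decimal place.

Audio total: 192 + 112 = 304 kbps = 0.304 Mbps.
TV episode: 12.974 Mbps × 3120 s × 1.06 = 42907.6 Mb
time-lapse clip: 33.804 Mbps × 540 s × 1.06 = 19349.4 Mb
screen recording: 3.064 Mbps × 1320 s × 1.06 = 4287.1 Mb
training video: 4.864 Mbps × 780 s × 1.06 = 4021.6 Mb
Total: 70565.7 Mb = 8820.7 MB.
At 500 Mbps: 70565.7 / 500 = 141 s ≈ 2.35 minutes.

2.4 minutes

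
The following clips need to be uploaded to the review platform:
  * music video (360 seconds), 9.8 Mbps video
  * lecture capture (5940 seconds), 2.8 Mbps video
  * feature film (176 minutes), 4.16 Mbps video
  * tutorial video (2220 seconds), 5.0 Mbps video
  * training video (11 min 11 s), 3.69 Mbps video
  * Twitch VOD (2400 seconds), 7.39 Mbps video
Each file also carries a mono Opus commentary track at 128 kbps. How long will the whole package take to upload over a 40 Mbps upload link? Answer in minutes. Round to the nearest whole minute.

41 minutes

Audio: 128 kbps = 0.128 Mbps.
music video: 9.928 Mbps × 360 s = 3574.1 Mb
lecture capture: 2.928 Mbps × 5940 s = 17392.3 Mb
feature film: 4.288 Mbps × 10560 s = 45281.3 Mb
tutorial video: 5.128 Mbps × 2220 s = 11384.2 Mb
training video: 3.818 Mbps × 671 s = 2561.9 Mb
Twitch VOD: 7.518 Mbps × 2400 s = 18043.2 Mb
Total: 98236.9 Mb = 12279.6 MB.
At 40 Mbps: 98236.9 / 40 = 2456 s ≈ 40.9 minutes.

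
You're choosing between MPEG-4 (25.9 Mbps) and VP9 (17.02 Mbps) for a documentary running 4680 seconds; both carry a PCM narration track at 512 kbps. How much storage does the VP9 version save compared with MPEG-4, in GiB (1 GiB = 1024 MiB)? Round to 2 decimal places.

Audio: 512 kbps = 0.512 Mbps.
MPEG-4: 26.412 Mbps × 4680 s = 123608.2 Mb = 14.390 GiB.
VP9: 17.532 Mbps × 4680 s = 82049.8 Mb = 9.552 GiB.
Saving: 14.390 − 9.552 = 4.838 GiB.

4.84 GiB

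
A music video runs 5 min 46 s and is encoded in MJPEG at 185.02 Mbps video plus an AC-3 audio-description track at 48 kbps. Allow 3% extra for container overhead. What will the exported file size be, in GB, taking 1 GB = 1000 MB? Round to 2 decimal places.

5 min 46 s = 346 s
Audio: 48 kbps = 0.048 Mbps.
Total bitrate: 185.02 + 0.048 = 185.068 Mbps.
Stream data: 185.068 Mbps × 346 s = 64033.5 Mb.
With 3% container overhead: ×1.03.
65,955 Mb ÷ 8 = 8,244 MB → 8.244 GB.

8.24 GB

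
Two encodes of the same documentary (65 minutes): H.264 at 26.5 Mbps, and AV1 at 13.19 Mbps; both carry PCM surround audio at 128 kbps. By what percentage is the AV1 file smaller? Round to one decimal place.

65 min = 3900 s
Audio: 128 kbps = 0.128 Mbps.
H.264: 26.628 Mbps × 3900 s = 103849.2 Mb = 12.981 GB.
AV1: 13.318 Mbps × 3900 s = 51940.2 Mb = 6.493 GB.
Reduction: (1 − 6.493/12.981) × 100 = 49.98%.

50.0%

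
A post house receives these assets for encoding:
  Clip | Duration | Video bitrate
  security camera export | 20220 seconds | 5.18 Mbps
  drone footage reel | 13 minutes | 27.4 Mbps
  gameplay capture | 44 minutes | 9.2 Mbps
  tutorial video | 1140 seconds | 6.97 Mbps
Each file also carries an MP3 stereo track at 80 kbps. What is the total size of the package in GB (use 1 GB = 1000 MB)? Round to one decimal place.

Audio: 80 kbps = 0.080 Mbps.
security camera export: 5.260 Mbps × 20220 s = 106357.2 Mb
drone footage reel: 27.480 Mbps × 780 s = 21434.4 Mb
gameplay capture: 9.280 Mbps × 2640 s = 24499.2 Mb
tutorial video: 7.050 Mbps × 1140 s = 8037.0 Mb
Total: 160327.8 Mb = 20041.0 MB.
= 20.04 GB.

20.0 GB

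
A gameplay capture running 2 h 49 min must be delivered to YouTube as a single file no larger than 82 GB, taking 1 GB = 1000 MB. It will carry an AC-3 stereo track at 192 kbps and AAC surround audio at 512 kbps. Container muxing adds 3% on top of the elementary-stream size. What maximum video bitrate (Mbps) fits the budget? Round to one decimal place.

62.1 Mbps

Budget: 82 GB = 656000.0 Mb.
Stream payload after overhead: 656000.0 / 1.03 = 636893.2 Mb.
2 h 49 min = 169 min = 10140 s
Total bitrate budget: 636893.2 Mb / 10140 s = 62.810 Mbps.
Audio total: 192 + 512 = 704 kbps = 0.704 Mbps.
Video: 62.810 − 0.704 = 62.106 Mbps.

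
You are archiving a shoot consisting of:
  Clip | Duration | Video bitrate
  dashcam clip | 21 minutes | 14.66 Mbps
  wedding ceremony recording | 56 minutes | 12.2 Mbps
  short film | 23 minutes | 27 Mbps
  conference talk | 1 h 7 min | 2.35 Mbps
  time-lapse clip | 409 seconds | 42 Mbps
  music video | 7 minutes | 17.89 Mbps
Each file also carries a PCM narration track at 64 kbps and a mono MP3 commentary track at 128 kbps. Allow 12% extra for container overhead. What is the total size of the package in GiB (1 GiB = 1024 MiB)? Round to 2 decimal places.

Audio total: 64 + 128 = 192 kbps = 0.192 Mbps.
dashcam clip: 14.852 Mbps × 1260 s × 1.12 = 20959.1 Mb
wedding ceremony recording: 12.392 Mbps × 3360 s × 1.12 = 46633.6 Mb
short film: 27.192 Mbps × 1380 s × 1.12 = 42028.0 Mb
conference talk: 2.542 Mbps × 4020 s × 1.12 = 11445.1 Mb
time-lapse clip: 42.192 Mbps × 409 s × 1.12 = 19327.3 Mb
music video: 18.082 Mbps × 420 s × 1.12 = 8505.8 Mb
Total: 148898.9 Mb = 18612.4 MB.
= 17.33 GiB.

17.33 GiB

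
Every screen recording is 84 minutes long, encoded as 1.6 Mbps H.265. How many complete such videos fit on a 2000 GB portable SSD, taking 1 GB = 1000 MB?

84 min = 5040 s
Per item: 1.600 Mbps × 5040 s = 8,064 Mb = 1,008 MB.
Capacity: 2000 GB = 16,000,000 Mb; 1984.13 items → 1984 complete.

1984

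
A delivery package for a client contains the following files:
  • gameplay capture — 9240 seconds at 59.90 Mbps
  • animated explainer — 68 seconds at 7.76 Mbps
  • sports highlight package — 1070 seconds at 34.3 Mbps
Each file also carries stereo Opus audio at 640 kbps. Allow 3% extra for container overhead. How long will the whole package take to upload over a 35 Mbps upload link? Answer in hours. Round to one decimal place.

4.9 hours

Audio: 640 kbps = 0.640 Mbps.
gameplay capture: 60.540 Mbps × 9240 s × 1.03 = 576171.3 Mb
animated explainer: 8.400 Mbps × 68 s × 1.03 = 588.3 Mb
sports highlight package: 34.940 Mbps × 1070 s × 1.03 = 38507.4 Mb
Total: 615267.0 Mb = 76908.4 MB.
At 35 Mbps: 615267.0 / 35 = 17579 s ≈ 4.88 hours.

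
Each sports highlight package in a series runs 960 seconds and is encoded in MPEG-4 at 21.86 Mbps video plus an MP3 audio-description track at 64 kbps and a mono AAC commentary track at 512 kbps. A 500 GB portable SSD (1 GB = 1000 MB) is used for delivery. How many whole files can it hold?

Audio total: 64 + 512 = 576 kbps = 0.576 Mbps.
Total bitrate: 22.436 Mbps.
Per item: 22.436 Mbps × 960 s = 21,539 Mb = 2,692 MB.
Capacity: 500 GB = 4,000,000 Mb; 185.71 items → 185 complete.

185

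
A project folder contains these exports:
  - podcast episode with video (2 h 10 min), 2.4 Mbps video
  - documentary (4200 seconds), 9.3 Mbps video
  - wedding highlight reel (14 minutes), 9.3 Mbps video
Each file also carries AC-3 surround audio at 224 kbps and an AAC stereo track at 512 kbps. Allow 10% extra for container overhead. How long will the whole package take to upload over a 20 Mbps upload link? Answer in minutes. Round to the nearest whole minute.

69 minutes

Audio total: 224 + 512 = 736 kbps = 0.736 Mbps.
podcast episode with video: 3.136 Mbps × 7800 s × 1.10 = 26906.9 Mb
documentary: 10.036 Mbps × 4200 s × 1.10 = 46366.3 Mb
wedding highlight reel: 10.036 Mbps × 840 s × 1.10 = 9273.3 Mb
Total: 82546.5 Mb = 10318.3 MB.
At 20 Mbps: 82546.5 / 20 = 4127 s ≈ 68.8 minutes.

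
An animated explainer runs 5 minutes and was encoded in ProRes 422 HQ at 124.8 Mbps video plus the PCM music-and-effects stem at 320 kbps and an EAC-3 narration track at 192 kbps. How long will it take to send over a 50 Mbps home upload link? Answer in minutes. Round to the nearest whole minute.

5 min = 300 s
Audio total: 320 + 192 = 512 kbps = 0.512 Mbps.
Total bitrate: 125.312 Mbps.
File: 125.312 Mbps × 300 s = 37593.6 Mb.
At 50 Mbps: 37593.6 / 50 = 751.9 s ≈ 12.5 minutes.

13 minutes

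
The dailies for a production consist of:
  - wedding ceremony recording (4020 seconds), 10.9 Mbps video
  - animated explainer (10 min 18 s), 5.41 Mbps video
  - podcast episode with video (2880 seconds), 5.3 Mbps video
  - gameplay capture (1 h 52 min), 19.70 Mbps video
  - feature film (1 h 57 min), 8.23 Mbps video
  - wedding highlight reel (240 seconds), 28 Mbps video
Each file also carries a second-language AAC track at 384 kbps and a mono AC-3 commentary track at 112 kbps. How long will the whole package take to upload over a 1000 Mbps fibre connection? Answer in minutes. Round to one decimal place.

4.5 minutes

Audio total: 384 + 112 = 496 kbps = 0.496 Mbps.
wedding ceremony recording: 11.396 Mbps × 4020 s = 45811.9 Mb
animated explainer: 5.906 Mbps × 618 s = 3649.9 Mb
podcast episode with video: 5.796 Mbps × 2880 s = 16692.5 Mb
gameplay capture: 20.196 Mbps × 6720 s = 135717.1 Mb
feature film: 8.726 Mbps × 7020 s = 61256.5 Mb
wedding highlight reel: 28.496 Mbps × 240 s = 6839.0 Mb
Total: 269967.0 Mb = 33745.9 MB.
At 1000 Mbps: 269967.0 / 1000 = 270 s ≈ 4.5 minutes.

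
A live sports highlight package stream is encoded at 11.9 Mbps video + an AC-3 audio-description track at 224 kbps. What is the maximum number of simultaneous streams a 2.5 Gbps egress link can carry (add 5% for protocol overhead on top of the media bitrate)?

196

Audio: 224 kbps = 0.224 Mbps.
Per-viewer media rate: 12.124 Mbps.
On the wire with 5% overhead: 12.730 Mbps.
2.5 Gbps = 2,500 Mbps; 2,500 / 12.730 = 196.38 → 196 viewers.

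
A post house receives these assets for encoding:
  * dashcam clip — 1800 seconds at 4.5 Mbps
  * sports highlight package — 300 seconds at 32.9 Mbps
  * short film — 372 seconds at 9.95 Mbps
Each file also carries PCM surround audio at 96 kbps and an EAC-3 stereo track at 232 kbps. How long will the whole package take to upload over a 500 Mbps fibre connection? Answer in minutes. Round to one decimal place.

Audio total: 96 + 232 = 328 kbps = 0.328 Mbps.
dashcam clip: 4.828 Mbps × 1800 s = 8690.4 Mb
sports highlight package: 33.228 Mbps × 300 s = 9968.4 Mb
short film: 10.278 Mbps × 372 s = 3823.4 Mb
Total: 22482.2 Mb = 2810.3 MB.
At 500 Mbps: 22482.2 / 500 = 45 s ≈ 0.749 minutes.

0.7 minutes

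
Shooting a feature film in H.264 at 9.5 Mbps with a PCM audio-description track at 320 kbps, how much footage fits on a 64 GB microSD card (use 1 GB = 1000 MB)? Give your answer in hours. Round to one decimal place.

Audio: 320 kbps = 0.320 Mbps.
Total bitrate: 9.5 + 0.320 = 9.820 Mbps.
Capacity: 64 GB = 512,000 Mb.
Recording time: 512,000 / 9.820 = 52,138 s ≈ 14.5 hours.

14.5 hours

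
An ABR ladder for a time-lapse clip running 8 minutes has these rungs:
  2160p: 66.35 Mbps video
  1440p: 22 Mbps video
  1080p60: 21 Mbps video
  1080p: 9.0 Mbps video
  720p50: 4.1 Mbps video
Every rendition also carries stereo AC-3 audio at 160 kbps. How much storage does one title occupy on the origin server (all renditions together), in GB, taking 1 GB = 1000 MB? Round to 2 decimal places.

7.40 GB

8 min = 480 s
Audio: 160 kbps = 0.160 Mbps.
Sum of rendition bitrates: (66.35+0.160) + (22+0.160) + (21+0.160) + (9.0+0.160) + (4.1+0.160) = 123.250 Mbps.
× 480 s = 59,160 Mb = 7,395 MB = 7.395 GB.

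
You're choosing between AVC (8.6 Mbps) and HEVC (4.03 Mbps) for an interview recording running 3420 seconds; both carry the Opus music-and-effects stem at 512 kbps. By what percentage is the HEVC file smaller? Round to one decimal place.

50.2%

Audio: 512 kbps = 0.512 Mbps.
AVC: 9.112 Mbps × 3420 s = 31163.0 Mb = 3.628 GiB.
HEVC: 4.542 Mbps × 3420 s = 15533.6 Mb = 1.808 GiB.
Reduction: (1 − 1.808/3.628) × 100 = 50.15%.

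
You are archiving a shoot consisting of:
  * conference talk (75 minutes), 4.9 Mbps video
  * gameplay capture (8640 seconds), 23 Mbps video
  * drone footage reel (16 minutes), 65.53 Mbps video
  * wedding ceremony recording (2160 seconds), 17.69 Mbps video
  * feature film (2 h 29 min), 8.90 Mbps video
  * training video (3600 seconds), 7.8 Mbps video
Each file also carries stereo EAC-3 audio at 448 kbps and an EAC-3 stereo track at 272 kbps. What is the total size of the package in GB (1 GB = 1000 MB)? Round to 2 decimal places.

Audio total: 448 + 272 = 720 kbps = 0.720 Mbps.
conference talk: 5.620 Mbps × 4500 s = 25290.0 Mb
gameplay capture: 23.720 Mbps × 8640 s = 204940.8 Mb
drone footage reel: 66.250 Mbps × 960 s = 63600.0 Mb
wedding ceremony recording: 18.410 Mbps × 2160 s = 39765.6 Mb
feature film: 9.620 Mbps × 8940 s = 86002.8 Mb
training video: 8.520 Mbps × 3600 s = 30672.0 Mb
Total: 450271.2 Mb = 56283.9 MB.
= 56.28 GB.

56.28 GB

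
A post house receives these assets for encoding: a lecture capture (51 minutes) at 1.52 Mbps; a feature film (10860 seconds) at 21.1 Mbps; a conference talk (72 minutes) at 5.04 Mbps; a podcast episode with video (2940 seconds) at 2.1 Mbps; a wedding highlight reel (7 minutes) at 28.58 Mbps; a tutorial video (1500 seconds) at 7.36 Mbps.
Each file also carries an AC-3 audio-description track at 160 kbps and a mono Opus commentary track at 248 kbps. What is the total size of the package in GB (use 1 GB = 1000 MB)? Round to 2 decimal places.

36.78 GB

Audio total: 160 + 248 = 408 kbps = 0.408 Mbps.
lecture capture: 1.928 Mbps × 3060 s = 5899.7 Mb
feature film: 21.508 Mbps × 10860 s = 233576.9 Mb
conference talk: 5.448 Mbps × 4320 s = 23535.4 Mb
podcast episode with video: 2.508 Mbps × 2940 s = 7373.5 Mb
wedding highlight reel: 28.988 Mbps × 420 s = 12175.0 Mb
tutorial video: 7.768 Mbps × 1500 s = 11652.0 Mb
Total: 294212.4 Mb = 36776.6 MB.
= 36.78 GB.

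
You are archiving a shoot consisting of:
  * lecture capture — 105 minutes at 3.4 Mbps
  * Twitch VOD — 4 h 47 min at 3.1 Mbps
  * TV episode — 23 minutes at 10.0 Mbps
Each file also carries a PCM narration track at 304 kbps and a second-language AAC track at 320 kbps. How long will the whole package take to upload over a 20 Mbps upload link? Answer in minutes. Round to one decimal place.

Audio total: 304 + 320 = 624 kbps = 0.624 Mbps.
lecture capture: 4.024 Mbps × 6300 s = 25351.2 Mb
Twitch VOD: 3.724 Mbps × 17220 s = 64127.3 Mb
TV episode: 10.624 Mbps × 1380 s = 14661.1 Mb
Total: 104139.6 Mb = 13017.5 MB.
At 20 Mbps: 104139.6 / 20 = 5207 s ≈ 86.8 minutes.

86.8 minutes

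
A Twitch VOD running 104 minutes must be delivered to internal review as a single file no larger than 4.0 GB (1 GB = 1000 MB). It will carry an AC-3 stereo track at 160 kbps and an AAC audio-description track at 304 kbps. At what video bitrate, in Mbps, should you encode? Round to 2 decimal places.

Budget: 4.0 GB = 32000.0 Mb.
104 min = 6240 s
Total bitrate budget: 32000.0 Mb / 6240 s = 5.128 Mbps.
Audio total: 160 + 304 = 464 kbps = 0.464 Mbps.
Video: 5.128 − 0.464 = 4.664 Mbps.

4.66 Mbps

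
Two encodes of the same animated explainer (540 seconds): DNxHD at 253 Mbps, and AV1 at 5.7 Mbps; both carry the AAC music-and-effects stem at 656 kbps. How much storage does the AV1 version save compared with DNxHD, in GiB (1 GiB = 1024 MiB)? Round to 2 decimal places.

Audio: 656 kbps = 0.656 Mbps.
DNxHD: 253.656 Mbps × 540 s = 136974.2 Mb = 15.946 GiB.
AV1: 6.356 Mbps × 540 s = 3432.2 Mb = 0.400 GiB.
Saving: 15.946 − 0.400 = 15.546 GiB.

15.55 GiB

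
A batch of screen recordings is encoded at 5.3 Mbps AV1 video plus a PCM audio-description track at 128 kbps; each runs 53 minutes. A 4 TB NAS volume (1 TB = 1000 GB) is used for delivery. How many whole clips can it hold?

1853

53 min = 3180 s
Audio: 128 kbps = 0.128 Mbps.
Total bitrate: 5.428 Mbps.
Per item: 5.428 Mbps × 3180 s = 17,261 Mb = 2,158 MB.
Capacity: 4 TB = 32,000,000 Mb; 1853.89 items → 1853 complete.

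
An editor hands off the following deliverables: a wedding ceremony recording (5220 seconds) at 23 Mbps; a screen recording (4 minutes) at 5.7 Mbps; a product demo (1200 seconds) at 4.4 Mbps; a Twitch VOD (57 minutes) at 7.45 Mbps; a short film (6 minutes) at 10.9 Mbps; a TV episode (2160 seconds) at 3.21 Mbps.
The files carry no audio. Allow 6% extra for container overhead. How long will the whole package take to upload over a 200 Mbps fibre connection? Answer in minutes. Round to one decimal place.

14.4 minutes

wedding ceremony recording: 23.000 Mbps × 5220 s × 1.06 = 127263.6 Mb
screen recording: 5.700 Mbps × 240 s × 1.06 = 1450.1 Mb
product demo: 4.400 Mbps × 1200 s × 1.06 = 5596.8 Mb
Twitch VOD: 7.450 Mbps × 3420 s × 1.06 = 27007.7 Mb
short film: 10.900 Mbps × 360 s × 1.06 = 4159.4 Mb
TV episode: 3.210 Mbps × 2160 s × 1.06 = 7349.6 Mb
Total: 172827.3 Mb = 21603.4 MB.
At 200 Mbps: 172827.3 / 200 = 864 s ≈ 14.4 minutes.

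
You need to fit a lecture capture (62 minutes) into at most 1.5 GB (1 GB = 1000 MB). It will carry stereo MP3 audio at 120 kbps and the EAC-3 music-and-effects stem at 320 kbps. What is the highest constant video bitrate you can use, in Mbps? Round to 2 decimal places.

2.79 Mbps

Budget: 1.5 GB = 12000.0 Mb.
62 min = 3720 s
Total bitrate budget: 12000.0 Mb / 3720 s = 3.226 Mbps.
Audio total: 120 + 320 = 440 kbps = 0.440 Mbps.
Video: 3.226 − 0.440 = 2.786 Mbps.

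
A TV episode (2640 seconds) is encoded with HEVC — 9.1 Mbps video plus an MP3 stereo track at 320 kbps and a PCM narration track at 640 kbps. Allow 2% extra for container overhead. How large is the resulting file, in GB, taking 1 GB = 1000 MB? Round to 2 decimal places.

Audio total: 320 + 640 = 960 kbps = 0.960 Mbps.
Total bitrate: 9.1 + 0.960 = 10.060 Mbps.
Stream data: 10.060 Mbps × 2640 s = 26558.4 Mb.
With 2% container overhead: ×1.02.
27,090 Mb ÷ 8 = 3,386 MB → 3.386 GB.

3.39 GB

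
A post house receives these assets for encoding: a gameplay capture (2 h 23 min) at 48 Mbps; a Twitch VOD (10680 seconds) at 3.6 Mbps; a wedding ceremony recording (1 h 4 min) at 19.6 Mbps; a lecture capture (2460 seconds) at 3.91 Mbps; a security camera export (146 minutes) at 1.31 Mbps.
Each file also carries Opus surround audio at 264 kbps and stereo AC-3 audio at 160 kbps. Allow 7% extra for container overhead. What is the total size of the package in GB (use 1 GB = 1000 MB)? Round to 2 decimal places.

75.06 GB

Audio total: 264 + 160 = 424 kbps = 0.424 Mbps.
gameplay capture: 48.424 Mbps × 8580 s × 1.07 = 444561.4 Mb
Twitch VOD: 4.024 Mbps × 10680 s × 1.07 = 45984.7 Mb
wedding ceremony recording: 20.024 Mbps × 3840 s × 1.07 = 82274.6 Mb
lecture capture: 4.334 Mbps × 2460 s × 1.07 = 11408.0 Mb
security camera export: 1.734 Mbps × 8760 s × 1.07 = 16253.1 Mb
Total: 600481.7 Mb = 75060.2 MB.
= 75.06 GB.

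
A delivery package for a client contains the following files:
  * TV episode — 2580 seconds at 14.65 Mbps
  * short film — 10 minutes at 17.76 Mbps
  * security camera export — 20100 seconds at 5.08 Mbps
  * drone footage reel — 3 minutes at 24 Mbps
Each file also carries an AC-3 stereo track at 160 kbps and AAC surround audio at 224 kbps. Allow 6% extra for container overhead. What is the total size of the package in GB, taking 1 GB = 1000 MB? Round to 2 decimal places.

Audio total: 160 + 224 = 384 kbps = 0.384 Mbps.
TV episode: 15.034 Mbps × 2580 s × 1.06 = 41115.0 Mb
short film: 18.144 Mbps × 600 s × 1.06 = 11539.6 Mb
security camera export: 5.464 Mbps × 20100 s × 1.06 = 116416.0 Mb
drone footage reel: 24.384 Mbps × 180 s × 1.06 = 4652.5 Mb
Total: 173723.0 Mb = 21715.4 MB.
= 21.72 GB.

21.72 GB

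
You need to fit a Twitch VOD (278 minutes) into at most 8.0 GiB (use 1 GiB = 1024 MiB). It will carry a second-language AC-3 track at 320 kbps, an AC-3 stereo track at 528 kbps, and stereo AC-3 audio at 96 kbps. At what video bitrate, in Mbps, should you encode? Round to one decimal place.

Budget: 8.0 GiB = 68719.5 Mb.
278 min = 16680 s
Total bitrate budget: 68719.5 Mb / 16680 s = 4.120 Mbps.
Audio total: 320 + 528 + 96 = 944 kbps = 0.944 Mbps.
Video: 4.120 − 0.944 = 3.176 Mbps.

3.2 Mbps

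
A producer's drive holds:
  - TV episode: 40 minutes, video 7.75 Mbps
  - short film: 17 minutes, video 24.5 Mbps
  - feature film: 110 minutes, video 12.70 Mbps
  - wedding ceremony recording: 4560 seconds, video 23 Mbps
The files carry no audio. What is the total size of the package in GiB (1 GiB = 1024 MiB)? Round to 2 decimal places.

TV episode: 7.750 Mbps × 2400 s = 18600.0 Mb
short film: 24.500 Mbps × 1020 s = 24990.0 Mb
feature film: 12.700 Mbps × 6600 s = 83820.0 Mb
wedding ceremony recording: 23.000 Mbps × 4560 s = 104880.0 Mb
Total: 232290.0 Mb = 29036.2 MB.
= 27.04 GiB.

27.04 GiB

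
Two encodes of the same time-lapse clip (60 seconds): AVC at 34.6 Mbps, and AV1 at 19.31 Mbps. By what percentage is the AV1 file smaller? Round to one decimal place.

44.2%

AVC: 34.600 Mbps × 60 s = 2076.0 Mb = 259.500 MB.
AV1: 19.310 Mbps × 60 s = 1158.6 Mb = 144.825 MB.
Reduction: (1 − 144.825/259.500) × 100 = 44.19%.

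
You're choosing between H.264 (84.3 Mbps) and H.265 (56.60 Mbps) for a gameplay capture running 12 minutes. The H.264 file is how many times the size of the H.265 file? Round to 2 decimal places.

1.49

12 min = 720 s
H.264: 84.300 Mbps × 720 s = 60696.0 Mb = 7.587 GB.
H.265: 56.600 Mbps × 720 s = 40752.0 Mb = 5.094 GB.
Ratio: 7.587 / 5.094 = 1.489.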